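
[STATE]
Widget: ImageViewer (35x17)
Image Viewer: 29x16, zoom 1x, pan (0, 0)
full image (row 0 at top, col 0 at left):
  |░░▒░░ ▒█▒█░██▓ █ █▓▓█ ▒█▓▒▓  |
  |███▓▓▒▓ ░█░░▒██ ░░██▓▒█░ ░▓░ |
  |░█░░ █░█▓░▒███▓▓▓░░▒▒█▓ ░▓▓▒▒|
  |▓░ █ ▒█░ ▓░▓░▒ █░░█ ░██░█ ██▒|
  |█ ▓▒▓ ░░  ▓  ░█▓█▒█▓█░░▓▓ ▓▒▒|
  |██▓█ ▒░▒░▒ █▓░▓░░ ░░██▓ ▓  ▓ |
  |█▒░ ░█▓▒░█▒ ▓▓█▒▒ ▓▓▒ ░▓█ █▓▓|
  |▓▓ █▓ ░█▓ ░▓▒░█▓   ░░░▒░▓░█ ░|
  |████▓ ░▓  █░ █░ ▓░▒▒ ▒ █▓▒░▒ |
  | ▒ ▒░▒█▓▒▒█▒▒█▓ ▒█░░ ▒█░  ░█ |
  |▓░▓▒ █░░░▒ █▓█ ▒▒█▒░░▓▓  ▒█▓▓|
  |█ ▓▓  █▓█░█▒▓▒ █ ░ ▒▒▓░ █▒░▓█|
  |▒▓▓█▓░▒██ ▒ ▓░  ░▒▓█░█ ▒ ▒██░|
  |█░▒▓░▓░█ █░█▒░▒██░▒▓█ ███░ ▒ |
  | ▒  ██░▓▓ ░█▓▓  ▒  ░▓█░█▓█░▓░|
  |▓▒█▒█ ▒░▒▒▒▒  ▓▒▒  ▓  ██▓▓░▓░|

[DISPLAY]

░░▒░░ ▒█▒█░██▓ █ █▓▓█ ▒█▓▒▓        
███▓▓▒▓ ░█░░▒██ ░░██▓▒█░ ░▓░       
░█░░ █░█▓░▒███▓▓▓░░▒▒█▓ ░▓▓▒▒      
▓░ █ ▒█░ ▓░▓░▒ █░░█ ░██░█ ██▒      
█ ▓▒▓ ░░  ▓  ░█▓█▒█▓█░░▓▓ ▓▒▒      
██▓█ ▒░▒░▒ █▓░▓░░ ░░██▓ ▓  ▓       
█▒░ ░█▓▒░█▒ ▓▓█▒▒ ▓▓▒ ░▓█ █▓▓      
▓▓ █▓ ░█▓ ░▓▒░█▓   ░░░▒░▓░█ ░      
████▓ ░▓  █░ █░ ▓░▒▒ ▒ █▓▒░▒       
 ▒ ▒░▒█▓▒▒█▒▒█▓ ▒█░░ ▒█░  ░█       
▓░▓▒ █░░░▒ █▓█ ▒▒█▒░░▓▓  ▒█▓▓      
█ ▓▓  █▓█░█▒▓▒ █ ░ ▒▒▓░ █▒░▓█      
▒▓▓█▓░▒██ ▒ ▓░  ░▒▓█░█ ▒ ▒██░      
█░▒▓░▓░█ █░█▒░▒██░▒▓█ ███░ ▒       
 ▒  ██░▓▓ ░█▓▓  ▒  ░▓█░█▓█░▓░      
▓▒█▒█ ▒░▒▒▒▒  ▓▒▒  ▓  ██▓▓░▓░      
                                   


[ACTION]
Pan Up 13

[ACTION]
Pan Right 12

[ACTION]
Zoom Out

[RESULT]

█▓ █ █▓▓█ ▒█▓▒▓                    
▒██ ░░██▓▒█░ ░▓░                   
██▓▓▓░░▒▒█▓ ░▓▓▒▒                  
░▒ █░░█ ░██░█ ██▒                  
 ░█▓█▒█▓█░░▓▓ ▓▒▒                  
▓░▓░░ ░░██▓ ▓  ▓                   
▓▓█▒▒ ▓▓▒ ░▓█ █▓▓                  
▒░█▓   ░░░▒░▓░█ ░                  
 █░ ▓░▒▒ ▒ █▓▒░▒                   
▒█▓ ▒█░░ ▒█░  ░█                   
▓█ ▒▒█▒░░▓▓  ▒█▓▓                  
▓▒ █ ░ ▒▒▓░ █▒░▓█                  
▓░  ░▒▓█░█ ▒ ▒██░                  
▒░▒██░▒▓█ ███░ ▒                   
▓▓  ▒  ░▓█░█▓█░▓░                  
  ▓▒▒  ▓  ██▓▓░▓░                  
                                   


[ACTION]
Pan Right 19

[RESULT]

                                   
                                   
                                   
                                   
                                   
                                   
                                   
                                   
                                   
                                   
                                   
                                   
                                   
                                   
                                   
                                   
                                   


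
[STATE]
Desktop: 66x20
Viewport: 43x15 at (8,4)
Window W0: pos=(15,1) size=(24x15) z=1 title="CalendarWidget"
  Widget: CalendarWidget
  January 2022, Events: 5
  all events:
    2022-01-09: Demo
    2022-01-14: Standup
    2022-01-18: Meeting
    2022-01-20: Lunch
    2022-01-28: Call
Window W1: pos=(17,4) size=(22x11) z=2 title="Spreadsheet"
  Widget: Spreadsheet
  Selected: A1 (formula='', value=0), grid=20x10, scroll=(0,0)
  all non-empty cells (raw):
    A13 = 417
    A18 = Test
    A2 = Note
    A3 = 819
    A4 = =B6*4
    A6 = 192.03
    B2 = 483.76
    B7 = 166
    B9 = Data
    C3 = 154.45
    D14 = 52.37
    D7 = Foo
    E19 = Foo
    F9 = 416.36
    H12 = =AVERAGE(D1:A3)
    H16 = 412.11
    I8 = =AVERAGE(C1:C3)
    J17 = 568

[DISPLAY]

       ┃ ┏━━━━━━━━━━━━━━━━━━━━┓            
       ┃M┃ Spreadsheet        ┃            
       ┃ ┠────────────────────┨            
       ┃ ┃A1:                 ┃            
       ┃1┃       A       B    ┃            
       ┃1┃--------------------┃            
       ┃2┃  1      [0]       0┃            
       ┃3┃  2 Note      483.76┃            
       ┃ ┃  3      819       0┃            
       ┃ ┃  4        0       0┃            
       ┃ ┗━━━━━━━━━━━━━━━━━━━━┛            
       ┗━━━━━━━━━━━━━━━━━━━━━━┛            
                                           
                                           
                                           


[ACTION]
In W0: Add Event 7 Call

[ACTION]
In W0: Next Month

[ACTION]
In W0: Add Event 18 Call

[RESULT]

       ┃ ┏━━━━━━━━━━━━━━━━━━━━┓            
       ┃M┃ Spreadsheet        ┃            
       ┃ ┠────────────────────┨            
       ┃ ┃A1:                 ┃            
       ┃1┃       A       B    ┃            
       ┃2┃--------------------┃            
       ┃2┃  1      [0]       0┃            
       ┃ ┃  2 Note      483.76┃            
       ┃ ┃  3      819       0┃            
       ┃ ┃  4        0       0┃            
       ┃ ┗━━━━━━━━━━━━━━━━━━━━┛            
       ┗━━━━━━━━━━━━━━━━━━━━━━┛            
                                           
                                           
                                           


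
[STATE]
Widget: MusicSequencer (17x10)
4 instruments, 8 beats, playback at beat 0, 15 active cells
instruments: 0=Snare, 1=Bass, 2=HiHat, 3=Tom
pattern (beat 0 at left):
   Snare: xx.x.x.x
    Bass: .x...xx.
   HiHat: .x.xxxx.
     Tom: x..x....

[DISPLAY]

      ▼1234567   
 Snare██·█·█·█   
  Bass·█···██·   
 HiHat·█·████·   
   Tom█··█····   
                 
                 
                 
                 
                 


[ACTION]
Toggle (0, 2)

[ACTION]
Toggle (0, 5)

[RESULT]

      ▼1234567   
 Snare████···█   
  Bass·█···██·   
 HiHat·█·████·   
   Tom█··█····   
                 
                 
                 
                 
                 


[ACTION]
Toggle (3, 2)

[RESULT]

      ▼1234567   
 Snare████···█   
  Bass·█···██·   
 HiHat·█·████·   
   Tom█·██····   
                 
                 
                 
                 
                 


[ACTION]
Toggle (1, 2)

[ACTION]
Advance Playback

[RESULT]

      0▼234567   
 Snare████···█   
  Bass·██··██·   
 HiHat·█·████·   
   Tom█·██····   
                 
                 
                 
                 
                 


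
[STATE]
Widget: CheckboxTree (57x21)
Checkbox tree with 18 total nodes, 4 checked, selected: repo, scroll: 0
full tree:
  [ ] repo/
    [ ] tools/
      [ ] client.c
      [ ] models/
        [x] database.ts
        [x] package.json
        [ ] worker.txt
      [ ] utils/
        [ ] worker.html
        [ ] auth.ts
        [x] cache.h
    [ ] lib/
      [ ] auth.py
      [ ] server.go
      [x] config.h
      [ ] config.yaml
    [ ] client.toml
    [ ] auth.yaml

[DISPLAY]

>[-] repo/                                               
   [-] tools/                                            
     [ ] client.c                                        
     [-] models/                                         
       [x] database.ts                                   
       [x] package.json                                  
       [ ] worker.txt                                    
     [-] utils/                                          
       [ ] worker.html                                   
       [ ] auth.ts                                       
       [x] cache.h                                       
   [-] lib/                                              
     [ ] auth.py                                         
     [ ] server.go                                       
     [x] config.h                                        
     [ ] config.yaml                                     
   [ ] client.toml                                       
   [ ] auth.yaml                                         
                                                         
                                                         
                                                         


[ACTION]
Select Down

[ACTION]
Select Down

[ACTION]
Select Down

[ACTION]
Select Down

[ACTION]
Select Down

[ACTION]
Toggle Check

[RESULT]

 [-] repo/                                               
   [-] tools/                                            
     [ ] client.c                                        
     [-] models/                                         
       [x] database.ts                                   
>      [ ] package.json                                  
       [ ] worker.txt                                    
     [-] utils/                                          
       [ ] worker.html                                   
       [ ] auth.ts                                       
       [x] cache.h                                       
   [-] lib/                                              
     [ ] auth.py                                         
     [ ] server.go                                       
     [x] config.h                                        
     [ ] config.yaml                                     
   [ ] client.toml                                       
   [ ] auth.yaml                                         
                                                         
                                                         
                                                         


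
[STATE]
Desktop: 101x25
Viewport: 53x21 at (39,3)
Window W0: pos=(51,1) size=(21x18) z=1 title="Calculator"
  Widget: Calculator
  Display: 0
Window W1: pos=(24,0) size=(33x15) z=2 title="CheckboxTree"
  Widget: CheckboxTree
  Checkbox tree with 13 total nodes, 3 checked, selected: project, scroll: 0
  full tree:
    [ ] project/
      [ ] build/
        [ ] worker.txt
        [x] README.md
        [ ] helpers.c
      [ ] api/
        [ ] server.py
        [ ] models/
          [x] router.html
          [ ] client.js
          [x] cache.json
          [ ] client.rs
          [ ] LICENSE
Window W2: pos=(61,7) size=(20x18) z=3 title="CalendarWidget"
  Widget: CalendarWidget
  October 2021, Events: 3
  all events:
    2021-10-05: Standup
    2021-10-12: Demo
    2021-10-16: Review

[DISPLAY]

                 ┃──────────────┨                    
                 ┃             0┃                    
r.txt            ┃───┬───┬───┐  ┃                    
E.md             ┃ 8 │ 9 │ ÷ │  ┃                    
rs.c             ┃───┼┏━━━━━━━━━━━━━━━━━━┓           
                 ┃ 5 │┃ CalendarWidget   ┃           
r.py             ┃───┼┠──────────────────┨           
s/               ┃ 2 │┃   October 2021   ┃           
ter.html         ┃───┼┃Mo Tu We Th Fr Sa ┃           
ent.js           ┃ . │┃             1  2 ┃           
he.json          ┃───┼┃ 4  5*  6  7  8  9┃           
━━━━━━━━━━━━━━━━━┛ MC│┃11 12* 13 14 15 16┃           
            ┃└───┴───┴┃18 19 20 21 22 23 ┃           
            ┃         ┃25 26 27 28 29 30 ┃           
            ┃         ┃                  ┃           
            ┗━━━━━━━━━┃                  ┃           
                      ┃                  ┃           
                      ┃                  ┃           
                      ┃                  ┃           
                      ┃                  ┃           
                      ┃                  ┃           


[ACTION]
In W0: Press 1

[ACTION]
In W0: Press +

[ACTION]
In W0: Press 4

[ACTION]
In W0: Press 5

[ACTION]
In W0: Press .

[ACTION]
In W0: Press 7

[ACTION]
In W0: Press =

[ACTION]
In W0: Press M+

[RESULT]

                 ┃──────────────┨                    
                 ┃          46.7┃                    
r.txt            ┃───┬───┬───┐  ┃                    
E.md             ┃ 8 │ 9 │ ÷ │  ┃                    
rs.c             ┃───┼┏━━━━━━━━━━━━━━━━━━┓           
                 ┃ 5 │┃ CalendarWidget   ┃           
r.py             ┃───┼┠──────────────────┨           
s/               ┃ 2 │┃   October 2021   ┃           
ter.html         ┃───┼┃Mo Tu We Th Fr Sa ┃           
ent.js           ┃ . │┃             1  2 ┃           
he.json          ┃───┼┃ 4  5*  6  7  8  9┃           
━━━━━━━━━━━━━━━━━┛ MC│┃11 12* 13 14 15 16┃           
            ┃└───┴───┴┃18 19 20 21 22 23 ┃           
            ┃         ┃25 26 27 28 29 30 ┃           
            ┃         ┃                  ┃           
            ┗━━━━━━━━━┃                  ┃           
                      ┃                  ┃           
                      ┃                  ┃           
                      ┃                  ┃           
                      ┃                  ┃           
                      ┃                  ┃           


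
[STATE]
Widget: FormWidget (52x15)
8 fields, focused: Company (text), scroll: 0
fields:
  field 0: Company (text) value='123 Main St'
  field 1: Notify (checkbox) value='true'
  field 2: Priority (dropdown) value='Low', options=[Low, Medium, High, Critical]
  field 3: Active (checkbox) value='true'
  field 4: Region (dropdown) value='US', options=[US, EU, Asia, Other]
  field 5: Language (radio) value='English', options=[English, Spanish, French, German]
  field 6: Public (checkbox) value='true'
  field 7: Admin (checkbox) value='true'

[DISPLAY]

> Company:    [123 Main St                         ]
  Notify:     [x]                                   
  Priority:   [Low                                ▼]
  Active:     [x]                                   
  Region:     [US                                 ▼]
  Language:   (●) English  ( ) Spanish  ( ) French  
  Public:     [x]                                   
  Admin:      [x]                                   
                                                    
                                                    
                                                    
                                                    
                                                    
                                                    
                                                    


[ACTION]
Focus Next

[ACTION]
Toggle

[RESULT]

  Company:    [123 Main St                         ]
> Notify:     [ ]                                   
  Priority:   [Low                                ▼]
  Active:     [x]                                   
  Region:     [US                                 ▼]
  Language:   (●) English  ( ) Spanish  ( ) French  
  Public:     [x]                                   
  Admin:      [x]                                   
                                                    
                                                    
                                                    
                                                    
                                                    
                                                    
                                                    


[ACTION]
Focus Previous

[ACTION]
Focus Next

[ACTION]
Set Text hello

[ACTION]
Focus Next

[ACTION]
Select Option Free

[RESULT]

  Company:    [123 Main St                         ]
  Notify:     [ ]                                   
> Priority:   [Low                                ▼]
  Active:     [x]                                   
  Region:     [US                                 ▼]
  Language:   (●) English  ( ) Spanish  ( ) French  
  Public:     [x]                                   
  Admin:      [x]                                   
                                                    
                                                    
                                                    
                                                    
                                                    
                                                    
                                                    


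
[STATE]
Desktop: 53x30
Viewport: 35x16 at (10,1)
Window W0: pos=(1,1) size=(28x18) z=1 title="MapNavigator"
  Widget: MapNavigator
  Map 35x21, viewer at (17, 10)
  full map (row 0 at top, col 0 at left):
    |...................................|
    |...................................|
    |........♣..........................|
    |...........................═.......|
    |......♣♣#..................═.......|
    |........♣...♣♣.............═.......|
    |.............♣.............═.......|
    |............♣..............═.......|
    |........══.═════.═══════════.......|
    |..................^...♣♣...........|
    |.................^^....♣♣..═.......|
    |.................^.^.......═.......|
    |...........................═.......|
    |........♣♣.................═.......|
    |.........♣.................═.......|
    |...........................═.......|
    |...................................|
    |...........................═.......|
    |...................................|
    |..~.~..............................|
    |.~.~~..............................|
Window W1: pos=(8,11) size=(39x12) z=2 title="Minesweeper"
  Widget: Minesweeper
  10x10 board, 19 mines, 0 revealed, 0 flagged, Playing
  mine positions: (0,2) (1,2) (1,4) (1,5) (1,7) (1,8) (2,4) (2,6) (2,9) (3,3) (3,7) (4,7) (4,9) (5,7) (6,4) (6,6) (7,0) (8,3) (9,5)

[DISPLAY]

━━━━━━━━━━━━━━━━━━┓                
gator             ┃                
──────────────────┨                
...............═..┃                
...............═..┃                
♣♣.............═..┃                
.♣.............═..┃                
♣..............═..┃                
════.═══════════..┃                
......^...♣♣......┃                
━━━━━━━━━━━━━━━━━━━━━━━━━━━━━━━━━━━
Minesweeper                        
───────────────────────────────────
■■■■■■■■■                          
■■■■■■■■■                          
■■■■■■■■■                          


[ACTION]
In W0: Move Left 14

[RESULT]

━━━━━━━━━━━━━━━━━━┓                
gator             ┃                
──────────────────┨                
  ................┃                
  ......♣♣#.......┃                
  ........♣...♣♣..┃                
  .............♣..┃                
  ............♣...┃                
  ........══.═════┃                
  ................┃                
━━━━━━━━━━━━━━━━━━━━━━━━━━━━━━━━━━━
Minesweeper                        
───────────────────────────────────
■■■■■■■■■                          
■■■■■■■■■                          
■■■■■■■■■                          


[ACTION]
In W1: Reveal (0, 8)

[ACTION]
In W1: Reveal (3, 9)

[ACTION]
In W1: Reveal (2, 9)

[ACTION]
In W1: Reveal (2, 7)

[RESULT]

━━━━━━━━━━━━━━━━━━┓                
gator             ┃                
──────────────────┨                
  ................┃                
  ......♣♣#.......┃                
  ........♣...♣♣..┃                
  .............♣..┃                
  ............♣...┃                
  ........══.═════┃                
  ................┃                
━━━━━━━━━━━━━━━━━━━━━━━━━━━━━━━━━━━
Minesweeper                        
───────────────────────────────────
■✹■■■■■2■                          
■✹■✹✹■✹✹■                          
■■■✹■✹■■✹                          


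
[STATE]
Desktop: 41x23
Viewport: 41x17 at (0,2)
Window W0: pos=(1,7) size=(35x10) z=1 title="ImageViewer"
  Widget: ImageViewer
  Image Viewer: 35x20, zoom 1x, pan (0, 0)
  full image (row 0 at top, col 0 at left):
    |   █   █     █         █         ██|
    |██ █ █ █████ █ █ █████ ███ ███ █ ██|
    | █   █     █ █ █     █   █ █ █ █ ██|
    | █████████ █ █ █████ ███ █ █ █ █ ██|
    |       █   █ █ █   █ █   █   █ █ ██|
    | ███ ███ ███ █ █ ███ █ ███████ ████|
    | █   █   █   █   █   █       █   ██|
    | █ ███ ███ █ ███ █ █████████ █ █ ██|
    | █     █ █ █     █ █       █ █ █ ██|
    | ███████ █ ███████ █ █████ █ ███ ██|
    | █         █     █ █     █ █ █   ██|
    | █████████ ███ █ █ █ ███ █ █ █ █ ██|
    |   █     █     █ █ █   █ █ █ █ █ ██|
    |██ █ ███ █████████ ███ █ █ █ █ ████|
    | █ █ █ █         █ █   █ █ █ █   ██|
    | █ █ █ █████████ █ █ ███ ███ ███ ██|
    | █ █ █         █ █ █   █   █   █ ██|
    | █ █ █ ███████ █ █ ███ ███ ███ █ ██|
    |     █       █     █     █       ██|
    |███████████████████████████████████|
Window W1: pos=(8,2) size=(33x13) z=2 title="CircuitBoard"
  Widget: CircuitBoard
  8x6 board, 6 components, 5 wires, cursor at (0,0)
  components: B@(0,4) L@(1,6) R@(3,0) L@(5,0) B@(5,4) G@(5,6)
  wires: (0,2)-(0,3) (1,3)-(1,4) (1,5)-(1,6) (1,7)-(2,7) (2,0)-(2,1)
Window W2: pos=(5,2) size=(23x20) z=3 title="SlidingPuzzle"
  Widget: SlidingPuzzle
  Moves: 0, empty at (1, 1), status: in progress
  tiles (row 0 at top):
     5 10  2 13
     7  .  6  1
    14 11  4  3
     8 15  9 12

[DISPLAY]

     ┏━━━━━━━━━━━━━━━━━━━━━┓━━━━━━━━━━━━┓
     ┃ SlidingPuzzle       ┃            ┃
     ┠─────────────────────┨────────────┨
     ┃┌────┬────┬────┬────┐┃            ┃
     ┃│  5 │ 10 │  2 │ 13 │┃ B          ┃
 ┏━━━┃├────┼────┼────┼────┤┃            ┃
 ┃ Im┃│  7 │    │  6 │  1 │┃ ·   · ─ L  ┃
 ┠───┃├────┼────┼────┼────┤┃            ┃
 ┃   ┃│ 14 │ 11 │  4 │  3 │┃            ┃
 ┃██ ┃├────┼────┼────┼────┤┃            ┃
 ┃ █ ┃│  8 │ 15 │  9 │ 12 │┃            ┃
 ┃ ██┃└────┴────┴────┴────┘┃            ┃
 ┃   ┃Moves: 0             ┃━━━━━━━━━━━━┛
 ┃ ██┃                     ┃████ ██┃     
 ┗━━━┃                     ┃━━━━━━━┛     
     ┃                     ┃             
     ┃                     ┃             


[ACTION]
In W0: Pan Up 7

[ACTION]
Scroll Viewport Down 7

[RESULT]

     ┃│  5 │ 10 │  2 │ 13 │┃ B          ┃
 ┏━━━┃├────┼────┼────┼────┤┃            ┃
 ┃ Im┃│  7 │    │  6 │  1 │┃ ·   · ─ L  ┃
 ┠───┃├────┼────┼────┼────┤┃            ┃
 ┃   ┃│ 14 │ 11 │  4 │  3 │┃            ┃
 ┃██ ┃├────┼────┼────┼────┤┃            ┃
 ┃ █ ┃│  8 │ 15 │  9 │ 12 │┃            ┃
 ┃ ██┃└────┴────┴────┴────┘┃            ┃
 ┃   ┃Moves: 0             ┃━━━━━━━━━━━━┛
 ┃ ██┃                     ┃████ ██┃     
 ┗━━━┃                     ┃━━━━━━━┛     
     ┃                     ┃             
     ┃                     ┃             
     ┃                     ┃             
     ┃                     ┃             
     ┗━━━━━━━━━━━━━━━━━━━━━┛             
                                         


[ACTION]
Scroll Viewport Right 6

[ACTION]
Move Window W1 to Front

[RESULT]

     ┃│ ┃0  [.]      · ─ ·   B          ┃
 ┏━━━┃├─┃                               ┃
 ┃ Im┃│ ┃1               · ─ ·   · ─ L  ┃
 ┠───┃├─┃                               ┃
 ┃   ┃│ ┃2   · ─ ·                      ┃
 ┃██ ┃├─┃                               ┃
 ┃ █ ┃│ ┃3   R                          ┃
 ┃ ██┃└─┃                               ┃
 ┃   ┃Mo┗━━━━━━━━━━━━━━━━━━━━━━━━━━━━━━━┛
 ┃ ██┃                     ┃████ ██┃     
 ┗━━━┃                     ┃━━━━━━━┛     
     ┃                     ┃             
     ┃                     ┃             
     ┃                     ┃             
     ┃                     ┃             
     ┗━━━━━━━━━━━━━━━━━━━━━┛             
                                         


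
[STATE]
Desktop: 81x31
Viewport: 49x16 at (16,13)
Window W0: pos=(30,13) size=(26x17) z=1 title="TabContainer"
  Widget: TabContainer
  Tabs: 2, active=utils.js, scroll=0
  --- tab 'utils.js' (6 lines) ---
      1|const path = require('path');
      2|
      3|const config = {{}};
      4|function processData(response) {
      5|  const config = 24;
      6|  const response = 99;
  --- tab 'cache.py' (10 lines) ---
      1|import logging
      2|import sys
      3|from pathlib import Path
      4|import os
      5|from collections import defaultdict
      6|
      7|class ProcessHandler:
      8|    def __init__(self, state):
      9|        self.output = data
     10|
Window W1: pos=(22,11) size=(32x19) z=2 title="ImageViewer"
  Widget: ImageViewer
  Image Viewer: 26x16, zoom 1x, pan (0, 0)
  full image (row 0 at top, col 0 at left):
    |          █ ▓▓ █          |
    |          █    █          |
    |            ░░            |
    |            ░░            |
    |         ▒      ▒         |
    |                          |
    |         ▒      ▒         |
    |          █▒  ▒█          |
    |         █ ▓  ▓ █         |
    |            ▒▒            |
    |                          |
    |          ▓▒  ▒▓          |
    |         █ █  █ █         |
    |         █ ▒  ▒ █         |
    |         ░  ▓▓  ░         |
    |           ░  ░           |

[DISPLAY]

      ┠──────────────────────────────┨━┓         
      ┃          █ ▓▓ █              ┃ ┃         
      ┃          █    █              ┃─┨         
      ┃            ░░                ┃ ┃         
      ┃            ░░                ┃─┃         
      ┃         ▒      ▒             ┃a┃         
      ┃                              ┃ ┃         
      ┃         ▒      ▒             ┃ ┃         
      ┃          █▒  ▒█              ┃s┃         
      ┃         █ ▓  ▓ █             ┃ ┃         
      ┃            ▒▒                ┃ ┃         
      ┃                              ┃ ┃         
      ┃          ▓▒  ▒▓              ┃ ┃         
      ┃         █ █  █ █             ┃ ┃         
      ┃         █ ▒  ▒ █             ┃ ┃         
      ┃         ░  ▓▓  ░             ┃ ┃         


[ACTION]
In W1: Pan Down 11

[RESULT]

      ┠──────────────────────────────┨━┓         
      ┃          ▓▒  ▒▓              ┃ ┃         
      ┃         █ █  █ █             ┃─┨         
      ┃         █ ▒  ▒ █             ┃ ┃         
      ┃         ░  ▓▓  ░             ┃─┃         
      ┃           ░  ░               ┃a┃         
      ┃                              ┃ ┃         
      ┃                              ┃ ┃         
      ┃                              ┃s┃         
      ┃                              ┃ ┃         
      ┃                              ┃ ┃         
      ┃                              ┃ ┃         
      ┃                              ┃ ┃         
      ┃                              ┃ ┃         
      ┃                              ┃ ┃         
      ┃                              ┃ ┃         


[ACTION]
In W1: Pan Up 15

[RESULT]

      ┠──────────────────────────────┨━┓         
      ┃          █ ▓▓ █              ┃ ┃         
      ┃          █    █              ┃─┨         
      ┃            ░░                ┃ ┃         
      ┃            ░░                ┃─┃         
      ┃         ▒      ▒             ┃a┃         
      ┃                              ┃ ┃         
      ┃         ▒      ▒             ┃ ┃         
      ┃          █▒  ▒█              ┃s┃         
      ┃         █ ▓  ▓ █             ┃ ┃         
      ┃            ▒▒                ┃ ┃         
      ┃                              ┃ ┃         
      ┃          ▓▒  ▒▓              ┃ ┃         
      ┃         █ █  █ █             ┃ ┃         
      ┃         █ ▒  ▒ █             ┃ ┃         
      ┃         ░  ▓▓  ░             ┃ ┃         


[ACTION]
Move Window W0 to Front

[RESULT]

      ┠───────┏━━━━━━━━━━━━━━━━━━━━━━━━┓         
      ┃       ┃ TabContainer           ┃         
      ┃       ┠────────────────────────┨         
      ┃       ┃[utils.js]│ cache.py    ┃         
      ┃       ┃────────────────────────┃         
      ┃       ┃const path = require('pa┃         
      ┃       ┃                        ┃         
      ┃       ┃const config = {{}};    ┃         
      ┃       ┃function processData(res┃         
      ┃       ┃  const config = 24;    ┃         
      ┃       ┃  const response = 99;  ┃         
      ┃       ┃                        ┃         
      ┃       ┃                        ┃         
      ┃       ┃                        ┃         
      ┃       ┃                        ┃         
      ┃       ┃                        ┃         


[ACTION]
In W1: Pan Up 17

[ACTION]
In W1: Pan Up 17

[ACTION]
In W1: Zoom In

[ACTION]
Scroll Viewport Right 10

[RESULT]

────┏━━━━━━━━━━━━━━━━━━━━━━━━┓                   
    ┃ TabContainer           ┃                   
    ┠────────────────────────┨                   
    ┃[utils.js]│ cache.py    ┃                   
    ┃────────────────────────┃                   
    ┃const path = require('pa┃                   
    ┃                        ┃                   
    ┃const config = {{}};    ┃                   
    ┃function processData(res┃                   
    ┃  const config = 24;    ┃                   
    ┃  const response = 99;  ┃                   
    ┃                        ┃                   
    ┃                        ┃                   
    ┃                        ┃                   
    ┃                        ┃                   
    ┃                        ┃                   


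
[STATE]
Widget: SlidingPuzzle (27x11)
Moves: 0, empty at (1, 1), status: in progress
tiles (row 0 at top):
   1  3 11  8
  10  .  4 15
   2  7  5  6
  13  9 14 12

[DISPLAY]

┌────┬────┬────┬────┐      
│  1 │  3 │ 11 │  8 │      
├────┼────┼────┼────┤      
│ 10 │    │  4 │ 15 │      
├────┼────┼────┼────┤      
│  2 │  7 │  5 │  6 │      
├────┼────┼────┼────┤      
│ 13 │  9 │ 14 │ 12 │      
└────┴────┴────┴────┘      
Moves: 0                   
                           


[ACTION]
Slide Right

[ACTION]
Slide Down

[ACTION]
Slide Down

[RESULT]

┌────┬────┬────┬────┐      
│    │  3 │ 11 │  8 │      
├────┼────┼────┼────┤      
│  1 │ 10 │  4 │ 15 │      
├────┼────┼────┼────┤      
│  2 │  7 │  5 │  6 │      
├────┼────┼────┼────┤      
│ 13 │  9 │ 14 │ 12 │      
└────┴────┴────┴────┘      
Moves: 2                   
                           


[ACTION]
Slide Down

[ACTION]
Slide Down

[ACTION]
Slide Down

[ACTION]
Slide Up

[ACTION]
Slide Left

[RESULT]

┌────┬────┬────┬────┐      
│  1 │  3 │ 11 │  8 │      
├────┼────┼────┼────┤      
│ 10 │    │  4 │ 15 │      
├────┼────┼────┼────┤      
│  2 │  7 │  5 │  6 │      
├────┼────┼────┼────┤      
│ 13 │  9 │ 14 │ 12 │      
└────┴────┴────┴────┘      
Moves: 4                   
                           


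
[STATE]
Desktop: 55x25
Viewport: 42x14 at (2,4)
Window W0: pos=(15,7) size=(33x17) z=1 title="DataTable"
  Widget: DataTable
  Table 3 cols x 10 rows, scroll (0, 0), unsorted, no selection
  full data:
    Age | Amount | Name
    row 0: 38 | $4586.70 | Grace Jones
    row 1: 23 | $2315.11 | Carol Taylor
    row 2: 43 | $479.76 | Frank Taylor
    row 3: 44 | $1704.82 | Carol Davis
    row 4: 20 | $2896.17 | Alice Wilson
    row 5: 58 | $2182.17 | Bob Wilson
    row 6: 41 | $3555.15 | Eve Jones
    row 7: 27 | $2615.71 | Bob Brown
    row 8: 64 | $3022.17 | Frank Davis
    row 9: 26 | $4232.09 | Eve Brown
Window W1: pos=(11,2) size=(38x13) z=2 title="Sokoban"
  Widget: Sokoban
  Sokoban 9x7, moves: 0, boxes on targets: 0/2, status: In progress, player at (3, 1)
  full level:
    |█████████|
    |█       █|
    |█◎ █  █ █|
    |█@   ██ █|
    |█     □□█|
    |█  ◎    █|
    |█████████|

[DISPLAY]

         ┠────────────────────────────────
         ┃█████████                       
         ┃█       █                       
         ┃█◎ █  █ █                       
         ┃█@   ██ █                       
         ┃█     □□█                       
         ┃█  ◎    █                       
         ┃█████████                       
         ┃Moves: 0  0/2                   
         ┃                                
         ┗━━━━━━━━━━━━━━━━━━━━━━━━━━━━━━━━
             ┃44 │$1704.82│Carol Davis    
             ┃20 │$2896.17│Alice Wilson   
             ┃58 │$2182.17│Bob Wilson     


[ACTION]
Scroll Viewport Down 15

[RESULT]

         ┃█████████                       
         ┃Moves: 0  0/2                   
         ┃                                
         ┗━━━━━━━━━━━━━━━━━━━━━━━━━━━━━━━━
             ┃44 │$1704.82│Carol Davis    
             ┃20 │$2896.17│Alice Wilson   
             ┃58 │$2182.17│Bob Wilson     
             ┃41 │$3555.15│Eve Jones      
             ┃27 │$2615.71│Bob Brown      
             ┃64 │$3022.17│Frank Davis    
             ┃26 │$4232.09│Eve Brown      
             ┃                            
             ┗━━━━━━━━━━━━━━━━━━━━━━━━━━━━
                                          


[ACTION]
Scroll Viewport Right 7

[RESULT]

  ┃█████████                           ┃  
  ┃Moves: 0  0/2                       ┃  
  ┃                                    ┃  
  ┗━━━━━━━━━━━━━━━━━━━━━━━━━━━━━━━━━━━━┛  
      ┃44 │$1704.82│Carol Davis       ┃   
      ┃20 │$2896.17│Alice Wilson      ┃   
      ┃58 │$2182.17│Bob Wilson        ┃   
      ┃41 │$3555.15│Eve Jones         ┃   
      ┃27 │$2615.71│Bob Brown         ┃   
      ┃64 │$3022.17│Frank Davis       ┃   
      ┃26 │$4232.09│Eve Brown         ┃   
      ┃                               ┃   
      ┗━━━━━━━━━━━━━━━━━━━━━━━━━━━━━━━┛   
                                          


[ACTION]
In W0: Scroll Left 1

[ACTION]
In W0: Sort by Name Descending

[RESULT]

  ┃█████████                           ┃  
  ┃Moves: 0  0/2                       ┃  
  ┃                                    ┃  
  ┗━━━━━━━━━━━━━━━━━━━━━━━━━━━━━━━━━━━━┛  
      ┃41 │$3555.15│Eve Jones         ┃   
      ┃26 │$4232.09│Eve Brown         ┃   
      ┃23 │$2315.11│Carol Taylor      ┃   
      ┃44 │$1704.82│Carol Davis       ┃   
      ┃58 │$2182.17│Bob Wilson        ┃   
      ┃27 │$2615.71│Bob Brown         ┃   
      ┃20 │$2896.17│Alice Wilson      ┃   
      ┃                               ┃   
      ┗━━━━━━━━━━━━━━━━━━━━━━━━━━━━━━━┛   
                                          


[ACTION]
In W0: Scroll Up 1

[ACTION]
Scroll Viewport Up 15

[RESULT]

                                          
                                          
  ┏━━━━━━━━━━━━━━━━━━━━━━━━━━━━━━━━━━━━┓  
  ┃ Sokoban                            ┃  
  ┠────────────────────────────────────┨  
  ┃█████████                           ┃  
  ┃█       █                           ┃  
  ┃█◎ █  █ █                           ┃  
  ┃█@   ██ █                           ┃  
  ┃█     □□█                           ┃  
  ┃█  ◎    █                           ┃  
  ┃█████████                           ┃  
  ┃Moves: 0  0/2                       ┃  
  ┃                                    ┃  
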